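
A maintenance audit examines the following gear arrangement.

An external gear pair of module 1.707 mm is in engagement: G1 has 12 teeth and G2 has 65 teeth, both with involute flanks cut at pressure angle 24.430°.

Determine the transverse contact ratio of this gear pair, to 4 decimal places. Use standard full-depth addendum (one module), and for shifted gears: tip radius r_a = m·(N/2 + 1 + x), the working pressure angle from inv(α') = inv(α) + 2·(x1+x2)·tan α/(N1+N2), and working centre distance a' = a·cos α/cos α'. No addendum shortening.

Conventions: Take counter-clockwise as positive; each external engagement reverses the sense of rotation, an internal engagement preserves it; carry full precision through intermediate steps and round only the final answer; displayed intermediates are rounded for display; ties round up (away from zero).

single-mesh involute tooth geometry (12T engaging 65T at module 1.707)
base radii: r_b1 = 9.325005, r_b2 = 50.510446
tip radii: r_a1 = 11.949000, r_a2 = 57.184500
no profile shift: α' = α, a' = a
action lengths: √(r_a1²−r_b1²) = 7.471471, √(r_a2²−r_b2²) = 26.809735
base pitch p_b = π·m·cos α = 4.882561
CR = (7.471471 + 26.809735 − 65.719500·sin 24.43000°)/4.882561 = 1.454330
contact ratio ≈ 1.4543

1.4543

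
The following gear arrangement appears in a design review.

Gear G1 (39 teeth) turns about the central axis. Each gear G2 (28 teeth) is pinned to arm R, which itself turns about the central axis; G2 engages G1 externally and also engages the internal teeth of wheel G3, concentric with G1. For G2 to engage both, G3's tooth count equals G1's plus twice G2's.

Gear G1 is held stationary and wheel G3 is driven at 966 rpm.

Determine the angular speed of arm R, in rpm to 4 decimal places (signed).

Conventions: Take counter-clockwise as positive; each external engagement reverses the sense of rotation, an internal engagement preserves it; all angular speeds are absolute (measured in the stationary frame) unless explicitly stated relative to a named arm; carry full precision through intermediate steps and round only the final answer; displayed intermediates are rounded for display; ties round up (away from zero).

recognized (axles ride arm R): planetary set, 39/28/95 teeth
normalise by the input: solve with ω_ring = 1, then scale by 966 rpm
ring teeth: 39 + 2·28 = 95
39(ω_sun−ω_arm) = −95(ω_ring−ω_arm),  ω_sun = 0, ω_ring = 1
39(0−ω_arm) = −95(1−ω_arm)  ⇒  134·ω_arm = 95  ⇒  ω_arm = 95/134
scale: ω_arm = 95/134 × 966 rpm = +684.8507 rpm

+684.8507 rpm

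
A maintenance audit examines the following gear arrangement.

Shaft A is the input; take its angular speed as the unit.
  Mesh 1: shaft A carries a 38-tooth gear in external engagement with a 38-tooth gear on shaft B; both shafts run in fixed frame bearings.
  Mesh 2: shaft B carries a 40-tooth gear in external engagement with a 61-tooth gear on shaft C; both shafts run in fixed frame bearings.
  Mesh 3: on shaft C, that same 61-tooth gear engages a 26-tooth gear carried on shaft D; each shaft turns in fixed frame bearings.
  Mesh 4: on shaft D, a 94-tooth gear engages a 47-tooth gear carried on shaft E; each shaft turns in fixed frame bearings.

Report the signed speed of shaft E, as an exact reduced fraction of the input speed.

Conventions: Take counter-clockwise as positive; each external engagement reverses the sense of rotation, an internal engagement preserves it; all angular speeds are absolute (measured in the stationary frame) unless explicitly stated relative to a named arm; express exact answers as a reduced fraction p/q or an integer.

4-mesh fixed-axis compound train (all bearings frame-fixed)
mesh 1 [38T→38T]: |ω|/ω_in = 1×38/38 = 1, sense flips to −
mesh 2 [40T→61T]: |ω|/ω_in = 1×40/61 = 40/61, sense flips to +
mesh 3 [61T→26T]: |ω|/ω_in = (40/61)×61/26 = 20/13, sense flips to −
mesh 4 [94T→47T]: |ω|/ω_in = (20/13)×94/47 = 40/13, sense flips to +
signed output speed (× input speed) = 40/13

40/13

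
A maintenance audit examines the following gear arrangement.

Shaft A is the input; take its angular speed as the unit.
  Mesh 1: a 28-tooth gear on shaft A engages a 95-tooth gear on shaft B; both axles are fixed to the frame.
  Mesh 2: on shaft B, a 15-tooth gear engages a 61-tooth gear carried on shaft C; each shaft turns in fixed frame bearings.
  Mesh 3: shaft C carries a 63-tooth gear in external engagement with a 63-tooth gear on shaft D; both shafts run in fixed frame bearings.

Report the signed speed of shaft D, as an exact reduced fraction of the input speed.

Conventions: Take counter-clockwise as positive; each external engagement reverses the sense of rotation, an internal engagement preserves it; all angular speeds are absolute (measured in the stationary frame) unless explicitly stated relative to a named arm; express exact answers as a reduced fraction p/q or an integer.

-84/1159

3-mesh fixed-axis compound train (all bearings frame-fixed)
mesh 1 [28T→95T]: |ω|/ω_in = 1×28/95 = 28/95, sense flips to −
mesh 2 [15T→61T]: |ω|/ω_in = (28/95)×15/61 = 84/1159, sense flips to +
mesh 3 [63T→63T]: |ω|/ω_in = (84/1159)×63/63 = 84/1159, sense flips to −
signed output speed (× input speed) = -84/1159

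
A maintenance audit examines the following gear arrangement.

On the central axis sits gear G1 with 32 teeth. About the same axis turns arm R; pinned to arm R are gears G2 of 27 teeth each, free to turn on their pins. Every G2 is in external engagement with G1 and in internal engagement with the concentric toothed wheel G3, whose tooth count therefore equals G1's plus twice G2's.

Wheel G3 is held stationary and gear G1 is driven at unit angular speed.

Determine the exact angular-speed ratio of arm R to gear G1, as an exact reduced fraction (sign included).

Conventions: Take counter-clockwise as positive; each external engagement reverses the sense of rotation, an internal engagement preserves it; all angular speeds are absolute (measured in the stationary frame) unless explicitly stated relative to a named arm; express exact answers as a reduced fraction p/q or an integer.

recognized (axles ride arm R): planetary set, 32/27/86 teeth
ring teeth: 32 + 2·27 = 86
32(ω_sun−ω_arm) = −86(ω_ring−ω_arm),  ω_ring = 0, ω_sun = 1
32(1−ω_arm) = −86(0−ω_arm)  ⇒  118·ω_arm = 32  ⇒  ω_arm = 16/59
ω_out/ω_in = 16/59

16/59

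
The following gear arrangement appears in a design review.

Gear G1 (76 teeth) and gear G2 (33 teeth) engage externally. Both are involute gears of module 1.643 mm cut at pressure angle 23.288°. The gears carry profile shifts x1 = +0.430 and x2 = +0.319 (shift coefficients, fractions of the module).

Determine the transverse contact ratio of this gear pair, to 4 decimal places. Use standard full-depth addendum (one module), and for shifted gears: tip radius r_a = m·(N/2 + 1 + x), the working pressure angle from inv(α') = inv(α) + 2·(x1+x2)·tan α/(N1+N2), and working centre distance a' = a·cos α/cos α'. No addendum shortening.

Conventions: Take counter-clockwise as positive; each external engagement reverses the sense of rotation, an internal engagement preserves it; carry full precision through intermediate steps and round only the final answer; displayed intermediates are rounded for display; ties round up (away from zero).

topology: single-mesh involute geometry — m = 1.643, 76T/33T pair
base radii: r_b1 = 57.347452, r_b2 = 24.900867
tip radii: r_a1 = 64.783490, r_a2 = 29.276617
inv(α') = inv(23.288°) + 2·(+0.430+0.319)·tan α/(76+33) = 0.02988281  ⇒  α' = 24.97559°
a' = a·cos α / cos α' = 89.5435·cos 23.288°/cos 24.97559° = 90.732963
action lengths: √(r_a1²−r_b1²) = 30.135864, √(r_a2²−r_b2²) = 15.396984
base pitch p_b = π·m·cos α = 4.741114
CR = (30.135864 + 15.396984 − 90.732963·sin 24.97559°)/4.741114 = 1.523371
contact ratio ≈ 1.5234

1.5234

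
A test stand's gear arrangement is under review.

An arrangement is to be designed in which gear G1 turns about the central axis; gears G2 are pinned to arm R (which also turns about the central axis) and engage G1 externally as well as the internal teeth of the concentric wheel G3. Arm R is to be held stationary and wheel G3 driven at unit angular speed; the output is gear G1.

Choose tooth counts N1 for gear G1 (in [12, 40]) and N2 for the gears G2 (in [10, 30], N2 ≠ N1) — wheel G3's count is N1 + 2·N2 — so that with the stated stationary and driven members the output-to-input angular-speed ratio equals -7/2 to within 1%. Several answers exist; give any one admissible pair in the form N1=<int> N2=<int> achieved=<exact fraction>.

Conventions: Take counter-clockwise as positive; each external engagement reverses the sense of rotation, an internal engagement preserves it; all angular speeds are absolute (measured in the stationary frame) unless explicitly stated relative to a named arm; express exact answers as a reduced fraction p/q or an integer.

N1=12 N2=15 achieved=-7/2

design class (target -7/2): planetary set
Willis with ω_arm = 0: ω_sun/ω_ring = −N3/N1; set equal to -7/2  ⇒  N3/N1 = −(-7/2) = 7/2
N3 = N1 + 2·N2  ⇒  N2/N1 = (N3/N1 − 1)/2 = (7/2 − 1)/2 = 5/4
smallest multiple with N1 ≥ 12 and N2 ≥ 10: k = 3  ⇒  N1 = 3·4 = 12, N2 = 3·5 = 15 (N1 ≤ 40, N2 ≤ 30, N2 ≠ N1 ✓), N3 = 12 + 2·15 = 42
check: −N3/N1 with N1 = 12, N3 = 42 gives -7/2; |achieved − target| = 0 ≤ 7/200 ✓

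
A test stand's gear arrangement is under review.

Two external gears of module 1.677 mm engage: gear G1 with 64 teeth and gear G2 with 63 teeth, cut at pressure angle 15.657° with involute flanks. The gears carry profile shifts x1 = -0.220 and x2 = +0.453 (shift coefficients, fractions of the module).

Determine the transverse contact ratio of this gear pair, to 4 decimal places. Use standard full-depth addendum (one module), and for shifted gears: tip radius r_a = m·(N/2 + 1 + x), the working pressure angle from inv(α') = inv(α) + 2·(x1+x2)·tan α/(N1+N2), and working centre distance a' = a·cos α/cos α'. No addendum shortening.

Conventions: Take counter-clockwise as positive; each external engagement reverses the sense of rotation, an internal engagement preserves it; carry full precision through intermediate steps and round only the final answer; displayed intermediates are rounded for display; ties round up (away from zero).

class = single-mesh tooth geometry [involute pair 64T × 63T, m = 1.677]
base radii: r_b1 = 51.672774, r_b2 = 50.865387
tip radii: r_a1 = 54.972060, r_a2 = 55.262181
inv(α') = inv(15.657°) + 2·(-0.220+0.453)·tan α/(64+63) = 0.00803993  ⇒  α' = 16.37211°
a' = a·cos α / cos α' = 106.4895·cos 15.657°/cos 16.37211° = 106.871670
action lengths: √(r_a1²−r_b1²) = 18.757714, √(r_a2²−r_b2²) = 21.601414
base pitch p_b = π·m·cos α = 5.072963
CR = (18.757714 + 21.601414 − 106.871670·sin 16.37211°)/5.072963 = 2.017505
contact ratio ≈ 2.0175

2.0175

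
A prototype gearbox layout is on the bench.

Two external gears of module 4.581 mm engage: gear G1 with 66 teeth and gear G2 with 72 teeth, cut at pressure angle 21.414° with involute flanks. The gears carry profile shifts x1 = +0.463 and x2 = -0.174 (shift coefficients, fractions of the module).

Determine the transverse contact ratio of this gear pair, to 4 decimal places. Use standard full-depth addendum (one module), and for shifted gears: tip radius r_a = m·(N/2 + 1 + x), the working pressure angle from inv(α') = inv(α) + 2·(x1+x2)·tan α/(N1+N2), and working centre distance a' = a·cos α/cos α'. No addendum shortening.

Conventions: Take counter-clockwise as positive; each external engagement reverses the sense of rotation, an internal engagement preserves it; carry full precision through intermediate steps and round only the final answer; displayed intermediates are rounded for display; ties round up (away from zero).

class = single-mesh tooth geometry [involute pair 66T × 72T, m = 4.581]
base radii: r_b1 = 140.737019, r_b2 = 153.531293
tip radii: r_a1 = 157.875003, r_a2 = 168.699906
inv(α') = inv(21.414°) + 2·(+0.463-0.174)·tan α/(66+72) = 0.02007541  ⇒  α' = 22.00758°
a' = a·cos α / cos α' = 316.0890·cos 21.414°/cos 22.00758° = 317.395576
action lengths: √(r_a1²−r_b1²) = 71.537460, √(r_a2²−r_b2²) = 69.912805
base pitch p_b = π·m·cos α = 13.398133
CR = (71.537460 + 69.912805 − 317.395576·sin 22.00758°)/13.398133 = 1.680296
contact ratio ≈ 1.6803

1.6803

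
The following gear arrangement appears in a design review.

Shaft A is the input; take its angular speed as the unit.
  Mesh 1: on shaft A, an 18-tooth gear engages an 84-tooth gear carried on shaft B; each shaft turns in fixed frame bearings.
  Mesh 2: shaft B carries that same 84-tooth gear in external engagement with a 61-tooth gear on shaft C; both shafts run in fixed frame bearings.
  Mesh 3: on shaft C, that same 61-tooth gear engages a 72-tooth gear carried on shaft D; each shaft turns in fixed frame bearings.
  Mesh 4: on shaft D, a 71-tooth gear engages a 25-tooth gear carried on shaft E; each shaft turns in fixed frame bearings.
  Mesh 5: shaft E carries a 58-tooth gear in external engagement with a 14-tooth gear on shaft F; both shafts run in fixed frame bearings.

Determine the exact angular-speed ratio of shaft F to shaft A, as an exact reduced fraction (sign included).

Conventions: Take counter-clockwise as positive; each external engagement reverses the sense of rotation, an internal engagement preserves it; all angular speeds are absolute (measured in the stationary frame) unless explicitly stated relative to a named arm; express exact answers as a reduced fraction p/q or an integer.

class = fixed-axis compound train [5 meshes; 5 ratios multiply, 5 sense flips]
mesh 1 [18T→84T]: running ratio 3/14, sense −
mesh 2 [84T→61T]: running ratio 18/61, sense +
mesh 3 [61T→72T]: running ratio 1/4, sense −
mesh 4 [71T→25T]: running ratio 71/100, sense +
mesh 5 [58T→14T]: running ratio 2059/700, sense −
ω_out/ω_in = -2059/700

-2059/700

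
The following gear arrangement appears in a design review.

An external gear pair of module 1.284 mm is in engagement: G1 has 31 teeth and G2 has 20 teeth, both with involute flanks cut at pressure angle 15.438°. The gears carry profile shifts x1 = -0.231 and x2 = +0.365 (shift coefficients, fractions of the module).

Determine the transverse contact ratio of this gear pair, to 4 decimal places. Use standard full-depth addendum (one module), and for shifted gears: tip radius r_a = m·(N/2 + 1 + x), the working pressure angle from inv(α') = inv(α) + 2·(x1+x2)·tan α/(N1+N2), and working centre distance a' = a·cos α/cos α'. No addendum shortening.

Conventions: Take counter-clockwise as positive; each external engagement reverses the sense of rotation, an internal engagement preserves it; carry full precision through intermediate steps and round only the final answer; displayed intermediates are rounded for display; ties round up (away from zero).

1.7168

single-mesh involute tooth geometry (31T engaging 20T at module 1.284)
base radii: r_b1 = 19.183917, r_b2 = 12.376721
tip radii: r_a1 = 20.889396, r_a2 = 14.592660
inv(α') = inv(15.438°) + 2·(-0.231+0.365)·tan α/(31+20) = 0.00816683  ⇒  α' = 16.45590°
a' = a·cos α / cos α' = 32.7420·cos 15.438°/cos 16.45590° = 32.908640
action lengths: √(r_a1²−r_b1²) = 8.267054, √(r_a2²−r_b2²) = 7.730621
base pitch p_b = π·m·cos α = 3.888262
CR = (8.267054 + 7.730621 − 32.908640·sin 16.45590°)/3.888262 = 1.716810
contact ratio ≈ 1.7168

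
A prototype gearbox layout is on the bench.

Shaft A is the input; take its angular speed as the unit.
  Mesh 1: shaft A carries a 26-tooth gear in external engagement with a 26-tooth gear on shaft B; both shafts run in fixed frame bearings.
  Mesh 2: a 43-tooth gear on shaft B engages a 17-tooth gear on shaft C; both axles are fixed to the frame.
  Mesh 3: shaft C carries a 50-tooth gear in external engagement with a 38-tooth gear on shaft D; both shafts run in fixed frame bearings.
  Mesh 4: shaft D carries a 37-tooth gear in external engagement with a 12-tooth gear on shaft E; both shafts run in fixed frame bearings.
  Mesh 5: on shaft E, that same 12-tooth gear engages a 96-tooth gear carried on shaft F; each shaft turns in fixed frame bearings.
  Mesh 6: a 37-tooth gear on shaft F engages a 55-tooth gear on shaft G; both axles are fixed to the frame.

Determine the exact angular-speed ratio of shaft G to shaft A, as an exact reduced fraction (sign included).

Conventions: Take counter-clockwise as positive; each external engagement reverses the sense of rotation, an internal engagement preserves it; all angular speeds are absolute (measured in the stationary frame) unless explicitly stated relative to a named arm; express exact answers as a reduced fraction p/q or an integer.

294335/341088

class = fixed-axis compound train [6 meshes; 6 ratios multiply, 6 sense flips]
mesh 1 [26T→26T]: running ratio 1, sense −
mesh 2 [43T→17T]: running ratio 43/17, sense +
mesh 3 [50T→38T]: running ratio 1075/323, sense −
mesh 4 [37T→12T]: running ratio 39775/3876, sense +
mesh 5 [12T→96T]: running ratio 39775/31008, sense −
mesh 6 [37T→55T]: running ratio 294335/341088, sense +
ω_out/ω_in = 294335/341088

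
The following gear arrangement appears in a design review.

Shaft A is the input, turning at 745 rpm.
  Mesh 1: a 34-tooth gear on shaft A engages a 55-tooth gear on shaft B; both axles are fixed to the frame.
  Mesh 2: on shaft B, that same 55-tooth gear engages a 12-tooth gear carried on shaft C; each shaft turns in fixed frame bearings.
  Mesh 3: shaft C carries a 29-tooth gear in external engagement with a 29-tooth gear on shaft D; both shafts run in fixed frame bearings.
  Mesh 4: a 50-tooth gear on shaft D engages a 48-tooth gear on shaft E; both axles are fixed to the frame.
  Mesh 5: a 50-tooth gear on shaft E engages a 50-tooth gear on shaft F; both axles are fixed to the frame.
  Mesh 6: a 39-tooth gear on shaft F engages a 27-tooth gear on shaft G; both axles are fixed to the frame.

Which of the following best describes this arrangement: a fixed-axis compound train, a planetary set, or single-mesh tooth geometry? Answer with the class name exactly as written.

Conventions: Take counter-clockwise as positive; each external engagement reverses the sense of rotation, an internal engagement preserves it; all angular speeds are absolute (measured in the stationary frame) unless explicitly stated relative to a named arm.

fixed-axis compound train

class = fixed-axis compound train [6 meshes; 6 ratios multiply, 6 sense flips]
classification: fixed-axis compound train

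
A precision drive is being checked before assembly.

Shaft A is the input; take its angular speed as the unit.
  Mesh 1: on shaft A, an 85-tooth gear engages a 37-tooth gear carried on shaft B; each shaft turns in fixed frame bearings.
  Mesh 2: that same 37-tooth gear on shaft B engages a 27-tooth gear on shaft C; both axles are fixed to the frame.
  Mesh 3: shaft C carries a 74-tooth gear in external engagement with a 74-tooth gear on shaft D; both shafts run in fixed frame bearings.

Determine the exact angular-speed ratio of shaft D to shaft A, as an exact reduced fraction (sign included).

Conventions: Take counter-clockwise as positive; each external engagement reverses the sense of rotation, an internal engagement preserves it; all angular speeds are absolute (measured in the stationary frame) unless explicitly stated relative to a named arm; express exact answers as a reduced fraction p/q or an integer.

-85/27

class = fixed-axis compound train [3 meshes; 3 ratios multiply, 3 sense flips]
mesh 1 [85T→37T]: running ratio 85/37, sense −
mesh 2 [37T→27T]: running ratio 85/27, sense +
mesh 3 [74T→74T]: running ratio 85/27, sense −
ω_out/ω_in = -85/27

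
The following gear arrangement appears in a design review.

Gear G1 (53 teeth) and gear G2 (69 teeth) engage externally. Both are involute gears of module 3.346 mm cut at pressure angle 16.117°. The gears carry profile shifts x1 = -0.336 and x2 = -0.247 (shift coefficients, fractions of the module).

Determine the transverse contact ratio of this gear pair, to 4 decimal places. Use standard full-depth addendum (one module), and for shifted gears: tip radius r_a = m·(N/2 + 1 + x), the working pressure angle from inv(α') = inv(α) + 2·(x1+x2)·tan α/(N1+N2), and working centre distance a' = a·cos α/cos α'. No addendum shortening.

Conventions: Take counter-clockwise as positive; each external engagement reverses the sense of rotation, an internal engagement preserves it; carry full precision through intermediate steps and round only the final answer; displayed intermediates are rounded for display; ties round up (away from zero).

class = single-mesh tooth geometry [involute pair 53T × 69T, m = 3.346]
base radii: r_b1 = 85.184027, r_b2 = 110.899960
tip radii: r_a1 = 90.890744, r_a2 = 117.956538
inv(α') = inv(16.117°) + 2·(-0.336-0.247)·tan α/(53+69) = 0.00490024  ⇒  α' = 13.92430°
a' = a·cos α / cos α' = 204.1060·cos 16.117°/cos 13.92430° = 202.020459
action lengths: √(r_a1²−r_b1²) = 31.698720, √(r_a2²−r_b2²) = 40.186362
base pitch p_b = π·m·cos α = 10.098623
CR = (31.698720 + 40.186362 − 202.020459·sin 13.92430°)/10.098623 = 2.304367
contact ratio ≈ 2.3044

2.3044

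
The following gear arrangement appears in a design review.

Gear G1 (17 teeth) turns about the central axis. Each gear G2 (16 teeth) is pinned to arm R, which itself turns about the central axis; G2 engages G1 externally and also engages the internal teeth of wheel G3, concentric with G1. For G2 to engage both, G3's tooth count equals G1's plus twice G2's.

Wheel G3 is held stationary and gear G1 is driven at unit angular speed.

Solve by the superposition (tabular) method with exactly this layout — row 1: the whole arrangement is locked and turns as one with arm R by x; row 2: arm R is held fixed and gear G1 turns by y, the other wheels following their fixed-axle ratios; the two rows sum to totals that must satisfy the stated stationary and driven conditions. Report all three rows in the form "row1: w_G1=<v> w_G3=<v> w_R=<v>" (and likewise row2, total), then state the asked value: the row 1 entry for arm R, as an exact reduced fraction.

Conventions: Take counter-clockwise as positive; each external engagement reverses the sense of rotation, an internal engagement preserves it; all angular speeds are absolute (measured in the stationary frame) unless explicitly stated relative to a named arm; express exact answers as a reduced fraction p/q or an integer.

row1: w_G1=17/66 w_G3=17/66 w_R=17/66
row2: w_G1=49/66 w_G3=-17/66 w_R=0
total: w_G1=1 w_G3=0 w_R=17/66
asked value: 17/66

class = planetary set [G3 = 17+2·16 = 49; Willis about the carrier]
row 1 — lock + rotate with arm: ω_sun = ω_ring = ω_arm = x
row 2 — arm fixed, fixed-axis ratios: sun y, ring −(17/49)·y, arm 0
boundary: total ω_ring = x − (17/49)·y = 0 and total ω_sun = x + y = 1  ⇒  y = 49/66, x = 17/66
row 2 ring = −(17/49)·49/66 = -17/66
totals (row 1 + row 2): sun 17/66 + 49/66 = 1, ring 17/66 + (-17/66) = 0, arm 17/66 + 0 = 17/66
asked cell (row1, arm) = 17/66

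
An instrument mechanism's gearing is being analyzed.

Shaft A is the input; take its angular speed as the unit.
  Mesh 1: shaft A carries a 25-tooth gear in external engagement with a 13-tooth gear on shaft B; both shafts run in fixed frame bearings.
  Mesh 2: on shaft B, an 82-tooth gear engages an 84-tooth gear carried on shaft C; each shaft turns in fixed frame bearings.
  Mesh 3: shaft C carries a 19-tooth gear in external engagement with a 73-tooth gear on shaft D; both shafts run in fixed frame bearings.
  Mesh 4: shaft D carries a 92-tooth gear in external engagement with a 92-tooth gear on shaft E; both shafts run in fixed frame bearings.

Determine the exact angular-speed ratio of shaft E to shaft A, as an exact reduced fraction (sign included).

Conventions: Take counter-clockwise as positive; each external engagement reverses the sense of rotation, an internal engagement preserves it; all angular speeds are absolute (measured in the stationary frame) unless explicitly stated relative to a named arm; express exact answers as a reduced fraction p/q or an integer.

class = fixed-axis compound train [4 meshes; 4 ratios multiply, 4 sense flips]
mesh 1 [25T→13T]: running ratio 25/13, sense −
mesh 2 [82T→84T]: running ratio 1025/546, sense +
mesh 3 [19T→73T]: running ratio 19475/39858, sense −
mesh 4 [92T→92T]: running ratio 19475/39858, sense +
ω_out/ω_in = 19475/39858

19475/39858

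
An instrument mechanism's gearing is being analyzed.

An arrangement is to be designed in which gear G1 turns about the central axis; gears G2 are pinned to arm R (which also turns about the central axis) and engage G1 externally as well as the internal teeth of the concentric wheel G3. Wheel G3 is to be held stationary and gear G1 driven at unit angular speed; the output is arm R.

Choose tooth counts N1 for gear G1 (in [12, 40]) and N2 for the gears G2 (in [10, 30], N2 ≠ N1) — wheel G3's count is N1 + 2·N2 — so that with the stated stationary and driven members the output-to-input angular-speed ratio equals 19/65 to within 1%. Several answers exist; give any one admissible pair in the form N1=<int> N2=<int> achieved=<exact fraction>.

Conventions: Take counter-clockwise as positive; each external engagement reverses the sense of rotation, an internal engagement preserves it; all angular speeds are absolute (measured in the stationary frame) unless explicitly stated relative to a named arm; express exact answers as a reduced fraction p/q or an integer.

class = planetary set [ratio 19/65 wanted; Willis about the carrier]
Willis with ω_ring = 0: ω_arm/ω_sun = N1/(N1+N3); set equal to 19/65  ⇒  N3/N1 = 1/(19/65) − 1 = 46/19
N3 = N1 + 2·N2  ⇒  N2/N1 = (N3/N1 − 1)/2 = (46/19 − 1)/2 = 27/38
smallest multiple with N1 ≥ 12 and N2 ≥ 10: k = 1  ⇒  N1 = 1·38 = 38, N2 = 1·27 = 27 (N1 ≤ 40, N2 ≤ 30, N2 ≠ N1 ✓), N3 = 38 + 2·27 = 92
check: N1/(N1+N3) with N1 = 38, N3 = 92 gives 19/65; |achieved − target| = 0 ≤ 19/6500 ✓

N1=38 N2=27 achieved=19/65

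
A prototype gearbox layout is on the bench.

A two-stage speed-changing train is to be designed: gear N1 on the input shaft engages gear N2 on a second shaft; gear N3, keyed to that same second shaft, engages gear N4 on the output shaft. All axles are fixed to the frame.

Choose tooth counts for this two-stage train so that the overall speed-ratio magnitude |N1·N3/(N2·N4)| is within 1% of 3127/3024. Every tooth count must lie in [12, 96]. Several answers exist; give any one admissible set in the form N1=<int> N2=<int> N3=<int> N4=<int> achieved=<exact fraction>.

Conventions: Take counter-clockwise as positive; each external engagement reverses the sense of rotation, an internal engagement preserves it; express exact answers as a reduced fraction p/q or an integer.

N1=53 N2=36 N3=59 N4=84 achieved=3127/3024

class = fixed-axis compound train [2-stage, 3127/3024 wanted]
target = 3127/3024 in lowest terms: an exact hit needs N1·N3 = k·3127 and N2·N4 = k·3024 for one integer k, every count in [12, 96]; additionally prefer no 1:1 stage (N1 ≠ N2, N3 ≠ N4)
k = 1: N1·N3 = 3127 = 53·59, N2·N4 = 3024 = 36·84
achieved = 53·59/(36·84) = 3127/3024; |achieved − target| = 0 ≤ 3127/302400 ✓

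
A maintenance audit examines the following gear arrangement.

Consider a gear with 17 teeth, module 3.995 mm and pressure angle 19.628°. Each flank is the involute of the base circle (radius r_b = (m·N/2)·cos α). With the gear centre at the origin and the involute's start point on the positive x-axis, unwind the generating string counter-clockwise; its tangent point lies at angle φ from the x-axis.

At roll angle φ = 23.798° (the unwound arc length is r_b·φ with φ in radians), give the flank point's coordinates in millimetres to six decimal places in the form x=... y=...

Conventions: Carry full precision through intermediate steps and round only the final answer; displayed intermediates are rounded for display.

class = single-mesh tooth geometry [base-circle involute, m = 3.995, 17T]
pitch radius r_p = m·N/2 = 3.995·17/2 = 33.957500
base radius r_b = r_p·cos α = 33.957500·cos 19.628° = 31.984345
roll angle φ = 23.798° = 0.41535346 rad
x = r_b·(cos φ + φ·sin φ) = 34.625434
y = r_b·(sin φ − φ·cos φ) = 0.750860

x=34.625434 y=0.750860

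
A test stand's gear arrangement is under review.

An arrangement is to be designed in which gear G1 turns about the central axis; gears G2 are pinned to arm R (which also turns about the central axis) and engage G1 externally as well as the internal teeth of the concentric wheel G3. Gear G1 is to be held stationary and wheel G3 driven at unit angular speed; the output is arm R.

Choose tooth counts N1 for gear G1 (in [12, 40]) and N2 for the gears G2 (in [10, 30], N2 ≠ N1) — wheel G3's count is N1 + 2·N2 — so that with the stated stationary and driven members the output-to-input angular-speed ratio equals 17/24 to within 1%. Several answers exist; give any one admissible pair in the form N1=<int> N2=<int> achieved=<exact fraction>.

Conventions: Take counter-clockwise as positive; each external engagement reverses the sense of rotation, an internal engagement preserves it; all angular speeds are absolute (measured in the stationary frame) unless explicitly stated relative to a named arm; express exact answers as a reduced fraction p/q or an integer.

topology: planetary set — design target 17/24, arm = carrier (Willis)
Willis with ω_sun = 0: ω_arm/ω_ring = N3/(N1+N3); set equal to 17/24  ⇒  N3/N1 = (17/24)/(1 − 17/24) = 17/7
N3 = N1 + 2·N2  ⇒  N2/N1 = (N3/N1 − 1)/2 = (17/7 − 1)/2 = 5/7
smallest multiple with N1 ≥ 12 and N2 ≥ 10: k = 2  ⇒  N1 = 2·7 = 14, N2 = 2·5 = 10 (N1 ≤ 40, N2 ≤ 30, N2 ≠ N1 ✓), N3 = 14 + 2·10 = 34
check: N3/(N1+N3) with N1 = 14, N3 = 34 gives 17/24; |achieved − target| = 0 ≤ 17/2400 ✓

N1=14 N2=10 achieved=17/24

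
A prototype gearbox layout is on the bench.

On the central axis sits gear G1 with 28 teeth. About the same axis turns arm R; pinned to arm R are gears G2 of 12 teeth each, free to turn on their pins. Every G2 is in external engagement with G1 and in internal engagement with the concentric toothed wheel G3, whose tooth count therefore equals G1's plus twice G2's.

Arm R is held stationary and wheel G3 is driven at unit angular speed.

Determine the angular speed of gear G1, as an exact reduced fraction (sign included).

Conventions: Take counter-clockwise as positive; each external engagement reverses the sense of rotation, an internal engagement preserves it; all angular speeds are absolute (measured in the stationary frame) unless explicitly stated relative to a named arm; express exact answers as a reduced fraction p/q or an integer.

planetary set (28T centre, 12T on arm, 52T internal) — Willis relation
ring teeth: 28 + 2·12 = 52
28(ω_sun−ω_arm) = −52(ω_ring−ω_arm),  ω_arm = 0, ω_ring = 1
ω_sun = 0 − (52/28)(1−0) = -13/7
exact speed ratio = -13/7

-13/7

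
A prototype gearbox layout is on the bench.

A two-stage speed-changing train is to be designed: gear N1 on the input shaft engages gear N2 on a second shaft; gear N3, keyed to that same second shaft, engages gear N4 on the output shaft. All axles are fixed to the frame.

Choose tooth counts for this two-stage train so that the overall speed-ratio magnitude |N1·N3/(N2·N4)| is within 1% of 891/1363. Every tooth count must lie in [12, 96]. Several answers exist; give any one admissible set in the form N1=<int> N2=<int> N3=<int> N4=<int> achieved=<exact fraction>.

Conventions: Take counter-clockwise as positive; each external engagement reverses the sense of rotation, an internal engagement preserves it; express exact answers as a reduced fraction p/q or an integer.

N1=27 N2=29 N3=33 N4=47 achieved=891/1363

class = fixed-axis compound train [2-stage, 891/1363 wanted]
target = 891/1363 in lowest terms: an exact hit needs N1·N3 = k·891 and N2·N4 = k·1363 for one integer k, every count in [12, 96]; additionally prefer no 1:1 stage (N1 ≠ N2, N3 ≠ N4)
k = 1: N1·N3 = 891 = 27·33, N2·N4 = 1363 = 29·47
achieved = 27·33/(29·47) = 891/1363; |achieved − target| = 0 ≤ 891/136300 ✓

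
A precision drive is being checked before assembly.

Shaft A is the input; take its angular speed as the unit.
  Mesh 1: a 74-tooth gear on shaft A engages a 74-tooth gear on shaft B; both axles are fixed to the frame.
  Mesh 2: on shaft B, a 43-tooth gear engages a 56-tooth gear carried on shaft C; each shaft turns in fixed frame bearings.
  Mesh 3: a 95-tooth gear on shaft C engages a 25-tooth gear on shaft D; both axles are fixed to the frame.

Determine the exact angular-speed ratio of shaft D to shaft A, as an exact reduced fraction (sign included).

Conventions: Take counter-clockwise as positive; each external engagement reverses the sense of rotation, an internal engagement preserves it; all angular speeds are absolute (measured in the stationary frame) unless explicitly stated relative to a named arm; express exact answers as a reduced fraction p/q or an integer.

-817/280

class = fixed-axis compound train [3 meshes; 3 ratios multiply, 3 sense flips]
mesh 1 [74T→74T]: running ratio 1, sense −
mesh 2 [43T→56T]: running ratio 43/56, sense +
mesh 3 [95T→25T]: running ratio 817/280, sense −
ω_out/ω_in = -817/280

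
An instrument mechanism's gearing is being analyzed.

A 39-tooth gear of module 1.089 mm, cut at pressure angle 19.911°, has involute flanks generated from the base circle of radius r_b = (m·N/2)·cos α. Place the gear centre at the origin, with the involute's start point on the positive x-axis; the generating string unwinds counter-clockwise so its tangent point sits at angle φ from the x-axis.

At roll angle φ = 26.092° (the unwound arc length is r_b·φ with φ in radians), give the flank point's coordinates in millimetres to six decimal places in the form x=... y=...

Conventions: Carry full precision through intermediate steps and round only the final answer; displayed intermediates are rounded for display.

recognized (one wheel, involute flank): single-mesh tooth geometry, m = 1.089, N = 39
pitch radius r_p = m·N/2 = 1.089·39/2 = 21.235500
base radius r_b = r_p·cos α = 21.235500·cos 19.911° = 19.966100
roll angle φ = 26.092° = 0.45539131 rad
x = r_b·(cos φ + φ·sin φ) = 21.930293
y = r_b·(sin φ − φ·cos φ) = 0.615592

x=21.930293 y=0.615592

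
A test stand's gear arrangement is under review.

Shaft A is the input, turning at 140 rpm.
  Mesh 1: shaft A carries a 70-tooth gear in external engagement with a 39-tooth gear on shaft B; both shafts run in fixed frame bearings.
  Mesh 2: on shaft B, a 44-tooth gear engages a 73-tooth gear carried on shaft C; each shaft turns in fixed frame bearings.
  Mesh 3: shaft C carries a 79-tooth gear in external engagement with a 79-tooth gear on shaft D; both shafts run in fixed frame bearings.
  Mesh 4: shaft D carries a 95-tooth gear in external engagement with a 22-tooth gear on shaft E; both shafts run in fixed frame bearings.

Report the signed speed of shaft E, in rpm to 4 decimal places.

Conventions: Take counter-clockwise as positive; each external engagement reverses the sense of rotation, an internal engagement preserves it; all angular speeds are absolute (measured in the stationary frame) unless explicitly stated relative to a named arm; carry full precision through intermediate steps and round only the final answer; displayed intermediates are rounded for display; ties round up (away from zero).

recognized (5 fixed axles, 4 meshes): fixed-axis compound train
mesh 1 [70T→39T]: ω = 140.0000×70/39 = 251.2821 rpm, sense flips to −
mesh 2 [44T→73T]: ω = 251.2821×44/73 = 151.4577 rpm, sense flips to +
mesh 3 [79T→79T]: ω = 151.4577×79/79 = 151.4577 rpm, sense flips to −
mesh 4 [95T→22T]: ω = 151.4577×95/22 = 654.0218 rpm, sense flips to +
signed output speed = +654.0218 rpm

+654.0218 rpm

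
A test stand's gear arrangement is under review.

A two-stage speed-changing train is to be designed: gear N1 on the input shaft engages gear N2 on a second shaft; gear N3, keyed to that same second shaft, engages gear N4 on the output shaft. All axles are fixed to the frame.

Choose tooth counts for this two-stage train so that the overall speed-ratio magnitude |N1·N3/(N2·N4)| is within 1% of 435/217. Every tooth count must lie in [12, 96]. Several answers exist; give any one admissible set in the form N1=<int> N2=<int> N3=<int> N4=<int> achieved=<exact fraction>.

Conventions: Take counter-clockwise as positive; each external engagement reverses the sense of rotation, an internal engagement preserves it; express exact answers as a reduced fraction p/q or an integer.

N1=15 N2=14 N3=58 N4=31 achieved=435/217

topology: fixed-axis compound train — 2 stages, target 435/217
target = 435/217 in lowest terms: an exact hit needs N1·N3 = k·435 and N2·N4 = k·217 for one integer k, every count in [12, 96]; additionally prefer no 1:1 stage (N1 ≠ N2, N3 ≠ N4)
k = 1: no 1:1-free in-range split of k·435 and k·217 into factor pairs; take k = 2
k = 2: N1·N3 = 870 = 15·58, N2·N4 = 434 = 14·31
achieved = 15·58/(14·31) = 435/217; |achieved − target| = 0 ≤ 87/4340 ✓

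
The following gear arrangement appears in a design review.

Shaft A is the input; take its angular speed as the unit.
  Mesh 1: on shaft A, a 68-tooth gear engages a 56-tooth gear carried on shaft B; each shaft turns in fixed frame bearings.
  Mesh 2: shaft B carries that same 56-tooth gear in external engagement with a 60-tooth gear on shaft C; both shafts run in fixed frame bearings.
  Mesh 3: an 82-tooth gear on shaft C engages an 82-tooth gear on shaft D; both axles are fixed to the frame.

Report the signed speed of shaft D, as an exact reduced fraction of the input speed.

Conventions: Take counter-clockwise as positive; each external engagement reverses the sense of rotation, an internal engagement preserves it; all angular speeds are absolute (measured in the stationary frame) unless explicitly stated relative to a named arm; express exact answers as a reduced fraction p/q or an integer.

-17/15

3-mesh fixed-axis compound train (all bearings frame-fixed)
mesh 1 [68T→56T]: |ω|/ω_in = 1×68/56 = 17/14, sense flips to −
mesh 2 [56T→60T]: |ω|/ω_in = (17/14)×56/60 = 17/15, sense flips to +
mesh 3 [82T→82T]: |ω|/ω_in = (17/15)×82/82 = 17/15, sense flips to −
signed output speed (× input speed) = -17/15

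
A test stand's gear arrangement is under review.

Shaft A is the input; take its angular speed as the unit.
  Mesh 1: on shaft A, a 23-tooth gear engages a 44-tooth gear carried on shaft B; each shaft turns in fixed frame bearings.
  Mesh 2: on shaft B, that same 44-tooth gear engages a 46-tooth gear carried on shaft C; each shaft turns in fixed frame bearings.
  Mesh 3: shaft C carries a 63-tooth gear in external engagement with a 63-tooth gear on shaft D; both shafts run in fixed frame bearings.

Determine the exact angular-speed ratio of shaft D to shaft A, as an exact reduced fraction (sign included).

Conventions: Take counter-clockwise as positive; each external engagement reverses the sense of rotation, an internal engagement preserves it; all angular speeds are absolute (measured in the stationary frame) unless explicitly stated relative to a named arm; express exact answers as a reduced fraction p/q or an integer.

-1/2

class = fixed-axis compound train [3 meshes; 3 ratios multiply, 3 sense flips]
mesh 1 [23T→44T]: running ratio 23/44, sense −
mesh 2 [44T→46T]: running ratio 1/2, sense +
mesh 3 [63T→63T]: running ratio 1/2, sense −
ω_out/ω_in = -1/2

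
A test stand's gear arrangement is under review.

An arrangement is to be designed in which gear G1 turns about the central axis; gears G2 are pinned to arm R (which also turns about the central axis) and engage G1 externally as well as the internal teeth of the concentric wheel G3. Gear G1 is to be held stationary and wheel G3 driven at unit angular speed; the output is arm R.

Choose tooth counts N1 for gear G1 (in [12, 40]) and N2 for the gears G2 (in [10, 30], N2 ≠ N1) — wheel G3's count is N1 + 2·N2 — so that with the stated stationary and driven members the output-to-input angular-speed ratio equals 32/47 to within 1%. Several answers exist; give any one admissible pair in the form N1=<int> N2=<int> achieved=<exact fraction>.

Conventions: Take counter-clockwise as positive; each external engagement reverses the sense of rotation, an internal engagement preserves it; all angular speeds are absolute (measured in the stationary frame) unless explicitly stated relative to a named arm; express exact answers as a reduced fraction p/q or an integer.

design class (target 32/47): planetary set
Willis with ω_sun = 0: ω_arm/ω_ring = N3/(N1+N3); set equal to 32/47  ⇒  N3/N1 = (32/47)/(1 − 32/47) = 32/15
N3 = N1 + 2·N2  ⇒  N2/N1 = (N3/N1 − 1)/2 = (32/15 − 1)/2 = 17/30
smallest multiple with N1 ≥ 12 and N2 ≥ 10: k = 1  ⇒  N1 = 1·30 = 30, N2 = 1·17 = 17 (N1 ≤ 40, N2 ≤ 30, N2 ≠ N1 ✓), N3 = 30 + 2·17 = 64
check: N3/(N1+N3) with N1 = 30, N3 = 64 gives 32/47; |achieved − target| = 0 ≤ 8/1175 ✓

N1=30 N2=17 achieved=32/47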